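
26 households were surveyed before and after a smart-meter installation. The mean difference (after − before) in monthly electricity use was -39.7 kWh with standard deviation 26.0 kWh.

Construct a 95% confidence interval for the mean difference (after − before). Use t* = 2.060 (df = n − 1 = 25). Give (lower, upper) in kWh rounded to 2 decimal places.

Paired design: SE = s_d/√n = 26.0/√26 = 5.0990.
t* = 2.060; margin of error = 2.060 × 5.0990 = 10.5039.
-39.7 ± 10.5039 → (-50.20, -29.20).

(-50.20, -29.20)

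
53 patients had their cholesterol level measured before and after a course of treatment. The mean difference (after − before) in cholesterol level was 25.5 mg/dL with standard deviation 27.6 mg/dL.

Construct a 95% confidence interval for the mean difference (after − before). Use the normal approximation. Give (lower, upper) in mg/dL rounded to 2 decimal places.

This is a matched-pairs design, so SE = s_d/√n = 27.6/√53 = 3.7912.
Margin = 1.960 × 3.7912 = 7.4308; the interval is 25.5 ± 7.4308 = (18.07, 32.93).

(18.07, 32.93)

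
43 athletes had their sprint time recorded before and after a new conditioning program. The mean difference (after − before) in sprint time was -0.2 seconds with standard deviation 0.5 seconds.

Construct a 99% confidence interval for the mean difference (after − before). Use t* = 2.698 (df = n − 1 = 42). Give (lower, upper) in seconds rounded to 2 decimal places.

(-0.41, 0.01)

This is a matched-pairs design, so SE = s_d/√n = 0.5/√43 = 0.0762.
Margin = 2.698 × 0.0762 = 0.2056; the interval is -0.2 ± 0.2056 = (-0.41, 0.01).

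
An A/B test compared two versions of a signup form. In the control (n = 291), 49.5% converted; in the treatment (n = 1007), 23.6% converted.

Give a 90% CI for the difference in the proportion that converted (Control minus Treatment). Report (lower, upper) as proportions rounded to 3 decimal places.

(0.206, 0.312)

SE₁ = √(p̂₁(1−p̂₁)/n₁) = √(0.4950·0.5050/291) = 0.02931; SE₂ = √(0.2360·0.7640/1007) = 0.01338.
Independent samples: SE of the difference = √(SE₁² + SE₂²) = √(0.0008590761 + 0.0001790244) = 0.03222.
z* for 90% confidence is 1.645, so the margin of error is 1.645 × 0.03222 = 0.05300.
Point estimate p̂₁ − p̂₂ = 0.4950 − 0.2360 = 0.2590.
0.2590 ± 0.05300 → (0.206, 0.312).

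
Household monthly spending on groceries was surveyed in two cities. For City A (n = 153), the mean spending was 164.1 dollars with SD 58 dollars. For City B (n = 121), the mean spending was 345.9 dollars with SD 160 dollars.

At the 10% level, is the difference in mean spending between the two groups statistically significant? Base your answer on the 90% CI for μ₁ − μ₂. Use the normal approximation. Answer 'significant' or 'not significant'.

Per-group SEs: s₁/√n₁ = 58/√153 = 4.6890, s₂/√n₂ = 160/√121 = 14.5455.
Unpooled SE of the difference: √(21.986721 + 211.57157025) = 15.2826.
Margin of error = z* · SE = 1.645 × 15.2826 = 25.1399.
x̄₁ − x̄₂ = 164.1 − 345.9 = -181.8000.
CI: -181.8000 ± 25.1399 = (-206.9399, -156.6601).
The interval (-206.9399, -156.6601) does not contain 0, so the difference is significant.

significant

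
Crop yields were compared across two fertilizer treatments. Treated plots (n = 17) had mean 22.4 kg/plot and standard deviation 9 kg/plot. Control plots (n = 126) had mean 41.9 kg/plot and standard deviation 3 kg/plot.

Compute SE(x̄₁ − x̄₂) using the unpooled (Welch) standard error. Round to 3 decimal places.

2.199

Per-group SEs: s₁/√n₁ = 9/√17 = 2.1828, s₂/√n₂ = 3/√126 = 0.2673.
Unpooled SE of the difference: √(4.76461584 + 0.07144929) = 2.1991.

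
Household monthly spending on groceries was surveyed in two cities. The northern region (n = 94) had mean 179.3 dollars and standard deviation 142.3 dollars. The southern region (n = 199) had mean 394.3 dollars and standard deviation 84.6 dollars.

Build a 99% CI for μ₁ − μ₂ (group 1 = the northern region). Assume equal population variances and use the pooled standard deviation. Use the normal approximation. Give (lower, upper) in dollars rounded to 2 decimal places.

s_p = √[((n₁−1)s₁² + (n₂−1)s₂²)/(n₁+n₂−2)] = √[(93·142.3² + 198·84.6²)/291] = 106.4953.
SE = 106.4953·√(1/94 + 1/199) = 13.3283.
With z* = 2.576, margin = 2.576 × 13.3283 = 34.3337.
x̄₁ − x̄₂ = 179.3 − 394.3 = -215.0000; interval -215.0000 ± 34.3337 = (-249.33, -180.67).

(-249.33, -180.67)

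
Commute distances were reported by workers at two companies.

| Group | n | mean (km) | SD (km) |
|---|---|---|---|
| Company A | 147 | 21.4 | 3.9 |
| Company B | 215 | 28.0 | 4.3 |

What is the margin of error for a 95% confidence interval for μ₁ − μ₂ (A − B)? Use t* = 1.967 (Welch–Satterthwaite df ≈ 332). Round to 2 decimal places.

0.86

Standard errors of each mean: 3.9/√147 = 0.3217 and 4.3/√215 = 0.2933.
SE(x̄₁ − x̄₂) = √(0.3217² + 0.2933²) = 0.4353 for independent samples with unequal variances.
With t* = 1.967, the margin is 1.967 × 0.4353 = 0.8562.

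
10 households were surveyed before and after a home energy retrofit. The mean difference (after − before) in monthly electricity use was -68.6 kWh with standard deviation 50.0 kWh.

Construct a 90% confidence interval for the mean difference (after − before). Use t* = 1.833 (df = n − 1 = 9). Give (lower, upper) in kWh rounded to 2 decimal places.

(-97.58, -39.62)

This is a matched-pairs design, so SE = s_d/√n = 50.0/√10 = 15.8114.
Margin = 1.833 × 15.8114 = 28.9823; the interval is -68.6 ± 28.9823 = (-97.58, -39.62).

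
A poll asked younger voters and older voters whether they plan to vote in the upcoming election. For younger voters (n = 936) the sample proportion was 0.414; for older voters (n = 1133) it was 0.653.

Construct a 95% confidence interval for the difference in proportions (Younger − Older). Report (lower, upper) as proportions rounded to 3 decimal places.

(-0.281, -0.197)

The two standard errors are √(0.4140×0.5860/936) = 0.01610 and √(0.6530×0.3470/1133) = 0.01414.
Because the samples are independent, SE_diff = √(0.01610² + 0.01414²) = 0.02143.
Using z* = 1.960 for 95%, ME = 1.960 × 0.02143 = 0.04200.
p̂₁ − p̂₂ = -0.2390; interval -0.2390 ± 0.04200 gives (-0.281, -0.197).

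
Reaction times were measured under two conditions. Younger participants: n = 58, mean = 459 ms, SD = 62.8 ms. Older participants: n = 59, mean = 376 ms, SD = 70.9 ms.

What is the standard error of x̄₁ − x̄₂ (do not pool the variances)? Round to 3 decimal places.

12.377

SE₁ = s₁/√n₁ = 62.8/√58 = 8.2460; SE₂ = 70.9/√59 = 9.2304.
Independent samples, unequal variances: SE_diff = √(SE₁² + SE₂²) = √(67.996516 + 85.20028416) = 12.3773.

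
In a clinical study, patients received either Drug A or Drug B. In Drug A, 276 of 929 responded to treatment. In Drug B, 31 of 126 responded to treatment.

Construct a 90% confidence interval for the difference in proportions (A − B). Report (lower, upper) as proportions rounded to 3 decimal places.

p̂₁ = 276/929 = 0.2971 and p̂₂ = 31/126 = 0.2460.
SE₁ = √(p̂₁(1−p̂₁)/n₁) = √(0.2971·0.7029/929) = 0.01499; SE₂ = √(0.2460·0.7540/126) = 0.03837.
Independent samples: SE of the difference = √(SE₁² + SE₂²) = √(0.0002247001 + 0.0014722569) = 0.04119.
z* for 90% confidence is 1.645, so the margin of error is 1.645 × 0.04119 = 0.06776.
Point estimate p̂₁ − p̂₂ = 0.2971 − 0.2460 = 0.0511.
0.0511 ± 0.06776 → (-0.017, 0.119).

(-0.017, 0.119)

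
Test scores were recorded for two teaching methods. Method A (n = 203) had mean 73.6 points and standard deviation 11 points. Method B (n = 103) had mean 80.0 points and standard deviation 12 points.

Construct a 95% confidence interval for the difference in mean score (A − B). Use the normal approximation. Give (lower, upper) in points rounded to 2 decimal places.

Standard errors of each mean: 11/√203 = 0.7720 and 12/√103 = 1.1824.
SE(x̄₁ − x̄₂) = √(0.7720² + 1.1824²) = 1.4121 for independent samples with unequal variances.
With z* = 1.960, the margin is 1.960 × 1.4121 = 2.7677.
x̄₁ − x̄₂ = 73.6 − 80.0 = -6.4000; the interval is -6.4000 ± 2.7677 = (-9.17, -3.63).

(-9.17, -3.63)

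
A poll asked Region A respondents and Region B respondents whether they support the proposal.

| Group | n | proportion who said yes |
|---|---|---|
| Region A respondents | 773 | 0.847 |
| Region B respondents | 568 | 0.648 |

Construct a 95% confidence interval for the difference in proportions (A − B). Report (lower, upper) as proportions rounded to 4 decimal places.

The two standard errors are √(0.8470×0.1530/773) = 0.01295 and √(0.6480×0.3520/568) = 0.02004.
Because the samples are independent, SE_diff = √(0.01295² + 0.02004²) = 0.02386.
Using z* = 1.960 for 95%, ME = 1.960 × 0.02386 = 0.04677.
p̂₁ − p̂₂ = 0.1990; interval 0.1990 ± 0.04677 gives (0.1522, 0.2458).

(0.1522, 0.2458)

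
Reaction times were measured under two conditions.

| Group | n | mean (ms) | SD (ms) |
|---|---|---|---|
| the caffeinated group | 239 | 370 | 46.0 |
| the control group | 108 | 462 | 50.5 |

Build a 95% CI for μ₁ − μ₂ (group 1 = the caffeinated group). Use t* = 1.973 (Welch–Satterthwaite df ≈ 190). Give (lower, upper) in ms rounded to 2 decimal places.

(-103.24, -80.76)

Standard errors of each mean: 46.0/√239 = 2.9755 and 50.5/√108 = 4.8594.
SE(x̄₁ − x̄₂) = √(2.9755² + 4.8594²) = 5.6980 for independent samples with unequal variances.
With t* = 1.973, the margin is 1.973 × 5.6980 = 11.2422.
x̄₁ − x̄₂ = 370 − 462 = -92.0000; the interval is -92.0000 ± 11.2422 = (-103.24, -80.76).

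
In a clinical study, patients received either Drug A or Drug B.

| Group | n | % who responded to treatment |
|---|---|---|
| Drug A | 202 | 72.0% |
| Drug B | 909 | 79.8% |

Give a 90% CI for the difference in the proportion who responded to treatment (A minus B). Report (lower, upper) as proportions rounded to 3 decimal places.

(-0.134, -0.022)

SE₁ = √(p̂₁(1−p̂₁)/n₁) = √(0.7200·0.2800/202) = 0.03159; SE₂ = √(0.7980·0.2020/909) = 0.01332.
Independent samples: SE of the difference = √(SE₁² + SE₂²) = √(0.0009979281 + 0.0001774224) = 0.03428.
z* for 90% confidence is 1.645, so the margin of error is 1.645 × 0.03428 = 0.05639.
Point estimate p̂₁ − p̂₂ = 0.7200 − 0.7980 = -0.0780.
-0.0780 ± 0.05639 → (-0.134, -0.022).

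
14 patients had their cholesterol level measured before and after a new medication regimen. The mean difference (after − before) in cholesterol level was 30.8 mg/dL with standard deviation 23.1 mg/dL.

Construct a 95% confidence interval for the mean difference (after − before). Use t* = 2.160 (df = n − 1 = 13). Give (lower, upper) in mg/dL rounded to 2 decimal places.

(17.46, 44.14)

Paired design: SE = s_d/√n = 23.1/√14 = 6.1737.
t* = 2.160; margin of error = 2.160 × 6.1737 = 13.3352.
30.8 ± 13.3352 → (17.46, 44.14).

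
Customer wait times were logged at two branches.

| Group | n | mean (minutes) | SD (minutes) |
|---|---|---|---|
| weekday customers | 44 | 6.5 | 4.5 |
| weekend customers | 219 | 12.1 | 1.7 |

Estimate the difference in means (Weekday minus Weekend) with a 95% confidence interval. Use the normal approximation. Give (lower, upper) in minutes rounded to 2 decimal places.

Standard errors of each mean: 4.5/√44 = 0.6784 and 1.7/√219 = 0.1149.
SE(x̄₁ − x̄₂) = √(0.6784² + 0.1149²) = 0.6881 for independent samples with unequal variances.
With z* = 1.960, the margin is 1.960 × 0.6881 = 1.3487.
x̄₁ − x̄₂ = 6.5 − 12.1 = -5.6000; the interval is -5.6000 ± 1.3487 = (-6.95, -4.25).

(-6.95, -4.25)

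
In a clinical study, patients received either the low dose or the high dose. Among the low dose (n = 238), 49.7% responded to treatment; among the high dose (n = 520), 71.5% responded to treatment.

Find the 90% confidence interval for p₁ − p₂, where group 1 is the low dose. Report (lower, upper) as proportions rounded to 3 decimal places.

SE₁ = √(p̂₁(1−p̂₁)/n₁) = √(0.4970·0.5030/238) = 0.03241; SE₂ = √(0.7150·0.2850/520) = 0.01980.
Independent samples: SE of the difference = √(SE₁² + SE₂²) = √(0.0010504081 + 0.00039204) = 0.03798.
z* for 90% confidence is 1.645, so the margin of error is 1.645 × 0.03798 = 0.06248.
Point estimate p̂₁ − p̂₂ = 0.4970 − 0.7150 = -0.2180.
-0.2180 ± 0.06248 → (-0.280, -0.156).

(-0.280, -0.156)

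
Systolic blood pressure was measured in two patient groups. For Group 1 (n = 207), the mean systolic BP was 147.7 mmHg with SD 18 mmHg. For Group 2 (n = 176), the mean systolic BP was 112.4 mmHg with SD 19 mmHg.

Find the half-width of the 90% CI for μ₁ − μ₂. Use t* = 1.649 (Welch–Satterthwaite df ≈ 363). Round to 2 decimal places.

3.14

SE₁ = s₁/√n₁ = 18/√207 = 1.2511; SE₂ = 19/√176 = 1.4322.
Independent samples, unequal variances: SE_diff = √(SE₁² + SE₂²) = √(1.56525121 + 2.05119684) = 1.9017.
t* = 1.649, so margin of error = 1.649 × 1.9017 = 3.1359.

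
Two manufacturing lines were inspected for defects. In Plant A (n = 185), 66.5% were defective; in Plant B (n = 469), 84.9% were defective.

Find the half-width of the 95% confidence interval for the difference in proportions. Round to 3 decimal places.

0.075

The two standard errors are √(0.6650×0.3350/185) = 0.03470 and √(0.8490×0.1510/469) = 0.01653.
Because the samples are independent, SE_diff = √(0.03470² + 0.01653²) = 0.03844.
Using z* = 1.960 for 95%, ME = 1.960 × 0.03844 = 0.07534.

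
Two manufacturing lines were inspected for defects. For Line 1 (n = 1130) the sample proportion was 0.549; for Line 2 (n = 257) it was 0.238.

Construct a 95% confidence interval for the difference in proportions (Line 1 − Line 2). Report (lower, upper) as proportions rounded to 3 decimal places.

Each SE is √(p̂(1−p̂)/n): √(0.5490·0.4510/1130) = 0.01480 and √(0.2380·0.7620/257) = 0.02656.
SE(p̂₁ − p̂₂) = √(SE₁² + SE₂²) = √(0.00021904 + 0.0007054336) = 0.03041, since the two samples are independent.
At 95% confidence z* = 1.960; margin = 1.960 × 0.03041 = 0.05960.
The difference is 0.5490 − 0.2380 = 0.3110, so the interval is 0.3110 ± 0.05960 = (0.251, 0.371).

(0.251, 0.371)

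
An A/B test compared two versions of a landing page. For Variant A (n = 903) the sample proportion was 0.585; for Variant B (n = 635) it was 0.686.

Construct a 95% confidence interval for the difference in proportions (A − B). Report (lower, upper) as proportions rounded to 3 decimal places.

(-0.149, -0.053)

The two standard errors are √(0.5850×0.4150/903) = 0.01640 and √(0.6860×0.3140/635) = 0.01842.
Because the samples are independent, SE_diff = √(0.01640² + 0.01842²) = 0.02466.
Using z* = 1.960 for 95%, ME = 1.960 × 0.02466 = 0.04833.
p̂₁ − p̂₂ = -0.1010; interval -0.1010 ± 0.04833 gives (-0.149, -0.053).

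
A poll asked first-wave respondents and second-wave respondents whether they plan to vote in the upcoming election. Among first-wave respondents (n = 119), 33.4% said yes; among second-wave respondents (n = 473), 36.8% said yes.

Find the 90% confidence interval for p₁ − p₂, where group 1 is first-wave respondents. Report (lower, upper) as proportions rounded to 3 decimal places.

Each SE is √(p̂(1−p̂)/n): √(0.3340·0.6660/119) = 0.04324 and √(0.3680·0.6320/473) = 0.02217.
SE(p̂₁ − p̂₂) = √(SE₁² + SE₂²) = √(0.0018696976 + 0.0004915089) = 0.04859, since the two samples are independent.
At 90% confidence z* = 1.645; margin = 1.645 × 0.04859 = 0.07993.
The difference is 0.3340 − 0.3680 = -0.0340, so the interval is -0.0340 ± 0.07993 = (-0.114, 0.046).

(-0.114, 0.046)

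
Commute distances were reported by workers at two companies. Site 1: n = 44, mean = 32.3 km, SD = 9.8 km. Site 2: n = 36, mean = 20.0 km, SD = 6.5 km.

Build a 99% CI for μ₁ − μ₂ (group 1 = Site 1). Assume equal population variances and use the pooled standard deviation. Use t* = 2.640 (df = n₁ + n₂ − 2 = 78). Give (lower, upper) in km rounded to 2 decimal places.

(7.27, 17.33)

s_p = √[((n₁−1)s₁² + (n₂−1)s₂²)/(n₁+n₂−2)] = √[(43·9.8² + 35·6.5²)/78] = 8.4796.
SE = 8.4796·√(1/44 + 1/36) = 1.9056.
With t* = 2.640, margin = 2.640 × 1.9056 = 5.0308.
x̄₁ − x̄₂ = 32.3 − 20.0 = 12.3000; interval 12.3000 ± 5.0308 = (7.27, 17.33).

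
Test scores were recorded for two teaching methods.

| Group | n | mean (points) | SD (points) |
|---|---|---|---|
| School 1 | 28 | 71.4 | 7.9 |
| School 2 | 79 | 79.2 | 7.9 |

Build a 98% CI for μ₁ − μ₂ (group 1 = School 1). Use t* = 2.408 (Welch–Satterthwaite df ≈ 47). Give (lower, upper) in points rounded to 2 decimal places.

SE₁ = s₁/√n₁ = 7.9/√28 = 1.4930; SE₂ = 7.9/√79 = 0.8888.
Independent samples, unequal variances: SE_diff = √(SE₁² + SE₂²) = √(2.229049 + 0.78996544) = 1.7375.
t* = 2.408, so margin of error = 2.408 × 1.7375 = 4.1839.
Difference in means = 71.4 − 79.2 = -7.8000.
-7.8000 ± 4.1839 → (-11.98, -3.62).

(-11.98, -3.62)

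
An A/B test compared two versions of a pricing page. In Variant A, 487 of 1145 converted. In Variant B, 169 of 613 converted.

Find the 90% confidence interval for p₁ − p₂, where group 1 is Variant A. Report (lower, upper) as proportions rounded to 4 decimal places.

(0.1114, 0.1878)

p̂₁ = 487/1145 = 0.4253 and p̂₂ = 169/613 = 0.2757.
SE₁ = √(p̂₁(1−p̂₁)/n₁) = √(0.4253·0.5747/1145) = 0.01461; SE₂ = √(0.2757·0.7243/613) = 0.01805.
Independent samples: SE of the difference = √(SE₁² + SE₂²) = √(0.0002134521 + 0.0003258025) = 0.02322.
z* for 90% confidence is 1.645, so the margin of error is 1.645 × 0.02322 = 0.03820.
Point estimate p̂₁ − p̂₂ = 0.4253 − 0.2757 = 0.1496.
0.1496 ± 0.03820 → (0.1114, 0.1878).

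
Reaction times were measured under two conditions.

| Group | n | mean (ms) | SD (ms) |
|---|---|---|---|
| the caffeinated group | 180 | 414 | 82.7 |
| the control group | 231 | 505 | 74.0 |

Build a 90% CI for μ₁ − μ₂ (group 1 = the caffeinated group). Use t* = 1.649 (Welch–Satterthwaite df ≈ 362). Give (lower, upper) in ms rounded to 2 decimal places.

Standard errors of each mean: 82.7/√180 = 6.1641 and 74.0/√231 = 4.8688.
SE(x̄₁ − x̄₂) = √(6.1641² + 4.8688²) = 7.8550 for independent samples with unequal variances.
With t* = 1.649, the margin is 1.649 × 7.8550 = 12.9529.
x̄₁ − x̄₂ = 414 − 505 = -91.0000; the interval is -91.0000 ± 12.9529 = (-103.95, -78.05).

(-103.95, -78.05)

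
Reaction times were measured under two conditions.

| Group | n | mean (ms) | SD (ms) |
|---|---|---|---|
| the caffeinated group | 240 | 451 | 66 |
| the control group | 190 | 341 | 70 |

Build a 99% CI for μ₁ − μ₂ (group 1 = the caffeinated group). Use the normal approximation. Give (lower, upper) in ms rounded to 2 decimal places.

(92.92, 127.08)

SE₁ = s₁/√n₁ = 66/√240 = 4.2603; SE₂ = 70/√190 = 5.0783.
Independent samples, unequal variances: SE_diff = √(SE₁² + SE₂²) = √(18.15015609 + 25.78913089) = 6.6287.
z* = 2.576, so margin of error = 2.576 × 6.6287 = 17.0755.
Difference in means = 451 − 341 = 110.0000.
110.0000 ± 17.0755 → (92.92, 127.08).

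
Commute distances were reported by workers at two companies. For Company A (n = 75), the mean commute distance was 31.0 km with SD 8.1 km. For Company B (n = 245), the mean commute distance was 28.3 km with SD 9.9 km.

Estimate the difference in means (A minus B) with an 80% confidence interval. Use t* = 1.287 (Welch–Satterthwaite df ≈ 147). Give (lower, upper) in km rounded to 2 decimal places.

Per-group SEs: s₁/√n₁ = 8.1/√75 = 0.9353, s₂/√n₂ = 9.9/√245 = 0.6325.
Unpooled SE of the difference: √(0.87478609 + 0.40005625) = 1.1291.
Margin of error = t* · SE = 1.287 × 1.1291 = 1.4532.
x̄₁ − x̄₂ = 31.0 − 28.3 = 2.7000.
CI: 2.7000 ± 1.4532 = (1.25, 4.15).

(1.25, 4.15)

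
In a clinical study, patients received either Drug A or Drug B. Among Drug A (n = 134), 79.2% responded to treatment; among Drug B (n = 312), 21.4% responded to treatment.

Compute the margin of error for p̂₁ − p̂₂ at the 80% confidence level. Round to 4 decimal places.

SE₁ = √(p̂₁(1−p̂₁)/n₁) = √(0.7920·0.2080/134) = 0.03506; SE₂ = √(0.2140·0.7860/312) = 0.02322.
Independent samples: SE of the difference = √(SE₁² + SE₂²) = √(0.0012292036 + 0.0005391684) = 0.04205.
z* for 80% confidence is 1.282, so the margin of error is 1.282 × 0.04205 = 0.05391.

0.0539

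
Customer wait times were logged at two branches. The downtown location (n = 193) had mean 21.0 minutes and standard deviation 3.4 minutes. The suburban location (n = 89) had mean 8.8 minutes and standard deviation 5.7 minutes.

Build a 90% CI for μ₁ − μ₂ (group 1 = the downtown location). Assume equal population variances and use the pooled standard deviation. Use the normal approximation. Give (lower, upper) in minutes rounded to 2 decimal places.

(11.30, 13.10)

Pooled variance s_p² = [192·3.4² + 88·5.7²] / (193+89−2) = 18.1380, so s_p = 4.2589.
SE_diff = s_p·√(1/n₁ + 1/n₂) = 4.2589·√(1/193 + 1/89) = 0.5457.
z* = 1.645; margin = 1.645 × 0.5457 = 0.8977.
Difference = 21.0 − 8.8 = 12.2000.
12.2000 ± 0.8977 → (11.30, 13.10).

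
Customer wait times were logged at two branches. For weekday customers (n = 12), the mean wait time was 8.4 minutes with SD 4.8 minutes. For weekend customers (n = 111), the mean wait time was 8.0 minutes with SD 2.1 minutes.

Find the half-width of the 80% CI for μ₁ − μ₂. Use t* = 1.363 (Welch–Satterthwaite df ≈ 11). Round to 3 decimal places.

SE₁ = s₁/√n₁ = 4.8/√12 = 1.3856; SE₂ = 2.1/√111 = 0.1993.
Independent samples, unequal variances: SE_diff = √(SE₁² + SE₂²) = √(1.91988736 + 0.03972049) = 1.3999.
t* = 1.363, so margin of error = 1.363 × 1.3999 = 1.9081.

1.908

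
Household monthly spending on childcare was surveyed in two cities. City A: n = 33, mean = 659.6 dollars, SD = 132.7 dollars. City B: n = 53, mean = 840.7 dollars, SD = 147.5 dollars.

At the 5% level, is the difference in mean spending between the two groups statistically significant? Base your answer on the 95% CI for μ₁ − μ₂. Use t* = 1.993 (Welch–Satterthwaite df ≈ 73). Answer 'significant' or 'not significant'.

significant

Per-group SEs: s₁/√n₁ = 132.7/√33 = 23.1001, s₂/√n₂ = 147.5/√53 = 20.2607.
Unpooled SE of the difference: √(533.61462001 + 410.49596449) = 30.7264.
Margin of error = t* · SE = 1.993 × 30.7264 = 61.2377.
x̄₁ − x̄₂ = 659.6 − 840.7 = -181.1000.
CI: -181.1000 ± 61.2377 = (-242.3377, -119.8623).
The interval (-242.3377, -119.8623) does not contain 0, so the difference is significant.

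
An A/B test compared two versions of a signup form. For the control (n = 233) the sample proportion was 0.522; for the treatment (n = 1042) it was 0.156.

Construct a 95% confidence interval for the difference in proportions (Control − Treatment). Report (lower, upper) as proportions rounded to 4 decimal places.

The two standard errors are √(0.5220×0.4780/233) = 0.03272 and √(0.1560×0.8440/1042) = 0.01124.
Because the samples are independent, SE_diff = √(0.03272² + 0.01124²) = 0.03460.
Using z* = 1.960 for 95%, ME = 1.960 × 0.03460 = 0.06782.
p̂₁ − p̂₂ = 0.3660; interval 0.3660 ± 0.06782 gives (0.2982, 0.4338).

(0.2982, 0.4338)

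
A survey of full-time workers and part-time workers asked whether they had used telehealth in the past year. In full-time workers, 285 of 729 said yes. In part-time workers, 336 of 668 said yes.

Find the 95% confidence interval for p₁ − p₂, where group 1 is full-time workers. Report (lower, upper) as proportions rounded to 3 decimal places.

Sample proportions: 285/729 = 0.3909, 336/668 = 0.5030.
Each SE is √(p̂(1−p̂)/n): √(0.3909·0.6091/729) = 0.01807 and √(0.5030·0.4970/668) = 0.01935.
SE(p̂₁ − p̂₂) = √(SE₁² + SE₂²) = √(0.0003265249 + 0.0003744225) = 0.02648, since the two samples are independent.
At 95% confidence z* = 1.960; margin = 1.960 × 0.02648 = 0.05190.
The difference is 0.3909 − 0.5030 = -0.1121, so the interval is -0.1121 ± 0.05190 = (-0.164, -0.060).

(-0.164, -0.060)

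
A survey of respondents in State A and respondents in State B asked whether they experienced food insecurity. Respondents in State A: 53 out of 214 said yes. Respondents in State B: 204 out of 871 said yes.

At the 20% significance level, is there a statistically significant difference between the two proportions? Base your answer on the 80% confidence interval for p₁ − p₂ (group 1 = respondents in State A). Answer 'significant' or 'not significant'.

not significant

First, p̂₁ = 53/214 = 0.2477; p̂₂ = 204/871 = 0.2342.
The two standard errors are √(0.2477×0.7523/214) = 0.02951 and √(0.2342×0.7658/871) = 0.01435.
Because the samples are independent, SE_diff = √(0.02951² + 0.01435²) = 0.03281.
Using z* = 1.282 for 80%, ME = 1.282 × 0.03281 = 0.04206.
p̂₁ − p̂₂ = 0.0135; interval 0.0135 ± 0.04206 gives (-0.02856, 0.05556).
The interval (-0.02856, 0.05556) contains 0, so the difference is not significant.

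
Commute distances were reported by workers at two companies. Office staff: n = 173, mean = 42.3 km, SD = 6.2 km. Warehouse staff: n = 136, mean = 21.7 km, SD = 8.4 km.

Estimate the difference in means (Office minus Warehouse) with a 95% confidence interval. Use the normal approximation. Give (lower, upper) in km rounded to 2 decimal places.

(18.91, 22.29)

Standard errors of each mean: 6.2/√173 = 0.4714 and 8.4/√136 = 0.7203.
SE(x̄₁ − x̄₂) = √(0.4714² + 0.7203²) = 0.8608 for independent samples with unequal variances.
With z* = 1.960, the margin is 1.960 × 0.8608 = 1.6872.
x̄₁ − x̄₂ = 42.3 − 21.7 = 20.6000; the interval is 20.6000 ± 1.6872 = (18.91, 22.29).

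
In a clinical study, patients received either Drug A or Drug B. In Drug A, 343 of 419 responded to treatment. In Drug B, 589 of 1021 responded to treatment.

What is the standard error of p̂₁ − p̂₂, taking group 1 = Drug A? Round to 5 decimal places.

0.02436

First, p̂₁ = 343/419 = 0.8186; p̂₂ = 589/1021 = 0.5769.
The two standard errors are √(0.8186×0.1814/419) = 0.01883 and √(0.5769×0.4231/1021) = 0.01546.
Because the samples are independent, SE_diff = √(0.01883² + 0.01546²) = 0.02436.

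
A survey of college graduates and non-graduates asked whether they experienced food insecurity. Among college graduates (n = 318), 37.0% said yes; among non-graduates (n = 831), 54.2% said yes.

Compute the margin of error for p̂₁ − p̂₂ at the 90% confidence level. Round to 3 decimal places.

0.053

Each SE is √(p̂(1−p̂)/n): √(0.3700·0.6300/318) = 0.02707 and √(0.5420·0.4580/831) = 0.01728.
SE(p̂₁ − p̂₂) = √(SE₁² + SE₂²) = √(0.0007327849 + 0.0002985984) = 0.03212, since the two samples are independent.
At 90% confidence z* = 1.645; margin = 1.645 × 0.03212 = 0.05284.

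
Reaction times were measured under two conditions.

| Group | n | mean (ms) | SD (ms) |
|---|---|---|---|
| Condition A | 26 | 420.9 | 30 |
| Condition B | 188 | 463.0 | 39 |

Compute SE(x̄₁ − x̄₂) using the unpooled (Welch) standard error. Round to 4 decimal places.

6.5350

SE₁ = s₁/√n₁ = 30/√26 = 5.8835; SE₂ = 39/√188 = 2.8444.
Independent samples, unequal variances: SE_diff = √(SE₁² + SE₂²) = √(34.61557225 + 8.09061136) = 6.5350.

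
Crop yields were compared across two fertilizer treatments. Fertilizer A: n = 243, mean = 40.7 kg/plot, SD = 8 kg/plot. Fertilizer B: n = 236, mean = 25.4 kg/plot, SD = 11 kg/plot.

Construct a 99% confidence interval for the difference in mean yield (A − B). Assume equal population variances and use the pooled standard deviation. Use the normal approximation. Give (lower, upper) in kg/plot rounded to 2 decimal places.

(13.04, 17.56)

Pooled variance s_p² = [242·8² + 235·11²] / (243+236−2) = 92.0818, so s_p = 9.5959.
SE_diff = s_p·√(1/n₁ + 1/n₂) = 9.5959·√(1/243 + 1/236) = 0.8770.
z* = 2.576; margin = 2.576 × 0.8770 = 2.2592.
Difference = 40.7 − 25.4 = 15.3000.
15.3000 ± 2.2592 → (13.04, 17.56).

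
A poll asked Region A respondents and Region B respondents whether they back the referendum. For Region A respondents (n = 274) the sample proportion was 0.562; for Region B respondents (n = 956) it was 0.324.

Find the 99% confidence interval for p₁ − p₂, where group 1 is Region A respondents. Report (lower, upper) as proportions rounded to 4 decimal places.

SE₁ = √(p̂₁(1−p̂₁)/n₁) = √(0.5620·0.4380/274) = 0.02997; SE₂ = √(0.3240·0.6760/956) = 0.01514.
Independent samples: SE of the difference = √(SE₁² + SE₂²) = √(0.0008982009 + 0.0002292196) = 0.03358.
z* for 99% confidence is 2.576, so the margin of error is 2.576 × 0.03358 = 0.08650.
Point estimate p̂₁ − p̂₂ = 0.5620 − 0.3240 = 0.2380.
0.2380 ± 0.08650 → (0.1515, 0.3245).

(0.1515, 0.3245)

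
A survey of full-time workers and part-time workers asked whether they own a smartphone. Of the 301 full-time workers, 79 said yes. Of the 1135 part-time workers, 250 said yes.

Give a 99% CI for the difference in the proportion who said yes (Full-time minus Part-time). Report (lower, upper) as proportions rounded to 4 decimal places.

(-0.0304, 0.1148)

p̂₁ = 79/301 = 0.2625 and p̂₂ = 250/1135 = 0.2203.
SE₁ = √(p̂₁(1−p̂₁)/n₁) = √(0.2625·0.7375/301) = 0.02536; SE₂ = √(0.2203·0.7797/1135) = 0.01230.
Independent samples: SE of the difference = √(SE₁² + SE₂²) = √(0.0006431296 + 0.00015129) = 0.02819.
z* for 99% confidence is 2.576, so the margin of error is 2.576 × 0.02819 = 0.07262.
Point estimate p̂₁ − p̂₂ = 0.2625 − 0.2203 = 0.0422.
0.0422 ± 0.07262 → (-0.0304, 0.1148).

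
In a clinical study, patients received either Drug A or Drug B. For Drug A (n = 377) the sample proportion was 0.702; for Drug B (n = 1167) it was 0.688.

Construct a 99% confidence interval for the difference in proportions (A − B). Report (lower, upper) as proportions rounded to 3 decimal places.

The two standard errors are √(0.7020×0.2980/377) = 0.02356 and √(0.6880×0.3120/1167) = 0.01356.
Because the samples are independent, SE_diff = √(0.02356² + 0.01356²) = 0.02718.
Using z* = 2.576 for 99%, ME = 2.576 × 0.02718 = 0.07002.
p̂₁ − p̂₂ = 0.0140; interval 0.0140 ± 0.07002 gives (-0.056, 0.084).

(-0.056, 0.084)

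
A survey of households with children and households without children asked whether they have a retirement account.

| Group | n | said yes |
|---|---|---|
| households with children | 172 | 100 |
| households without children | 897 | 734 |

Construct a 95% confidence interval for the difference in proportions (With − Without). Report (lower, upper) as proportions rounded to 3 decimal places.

Sample proportions: 100/172 = 0.5814, 734/897 = 0.8183.
Each SE is √(p̂(1−p̂)/n): √(0.5814·0.4186/172) = 0.03762 and √(0.8183·0.1817/897) = 0.01287.
SE(p̂₁ − p̂₂) = √(SE₁² + SE₂²) = √(0.0014152644 + 0.0001656369) = 0.03976, since the two samples are independent.
At 95% confidence z* = 1.960; margin = 1.960 × 0.03976 = 0.07793.
The difference is 0.5814 − 0.8183 = -0.2369, so the interval is -0.2369 ± 0.07793 = (-0.315, -0.159).

(-0.315, -0.159)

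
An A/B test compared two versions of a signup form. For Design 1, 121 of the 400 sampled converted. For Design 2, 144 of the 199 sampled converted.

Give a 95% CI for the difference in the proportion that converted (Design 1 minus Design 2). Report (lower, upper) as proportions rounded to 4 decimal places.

First, p̂₁ = 121/400 = 0.3025; p̂₂ = 144/199 = 0.7236.
The two standard errors are √(0.3025×0.6975/400) = 0.02297 and √(0.7236×0.2764/199) = 0.03170.
Because the samples are independent, SE_diff = √(0.02297² + 0.03170²) = 0.03915.
Using z* = 1.960 for 95%, ME = 1.960 × 0.03915 = 0.07673.
p̂₁ − p̂₂ = -0.4211; interval -0.4211 ± 0.07673 gives (-0.4978, -0.3444).

(-0.4978, -0.3444)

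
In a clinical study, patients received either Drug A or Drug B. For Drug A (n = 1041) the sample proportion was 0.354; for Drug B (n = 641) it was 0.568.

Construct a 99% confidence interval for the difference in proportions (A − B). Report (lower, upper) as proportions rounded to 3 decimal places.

(-0.277, -0.151)

Each SE is √(p̂(1−p̂)/n): √(0.3540·0.6460/1041) = 0.01482 and √(0.5680·0.4320/641) = 0.01957.
SE(p̂₁ − p̂₂) = √(SE₁² + SE₂²) = √(0.0002196324 + 0.0003829849) = 0.02455, since the two samples are independent.
At 99% confidence z* = 2.576; margin = 2.576 × 0.02455 = 0.06324.
The difference is 0.3540 − 0.5680 = -0.2140, so the interval is -0.2140 ± 0.06324 = (-0.277, -0.151).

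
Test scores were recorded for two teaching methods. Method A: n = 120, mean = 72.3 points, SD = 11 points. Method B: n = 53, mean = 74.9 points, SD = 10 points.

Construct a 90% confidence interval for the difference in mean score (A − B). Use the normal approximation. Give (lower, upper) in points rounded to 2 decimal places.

(-5.40, 0.20)

Standard errors of each mean: 11/√120 = 1.0042 and 10/√53 = 1.3736.
SE(x̄₁ − x̄₂) = √(1.0042² + 1.3736²) = 1.7015 for independent samples with unequal variances.
With z* = 1.645, the margin is 1.645 × 1.7015 = 2.7990.
x̄₁ − x̄₂ = 72.3 − 74.9 = -2.6000; the interval is -2.6000 ± 2.7990 = (-5.40, 0.20).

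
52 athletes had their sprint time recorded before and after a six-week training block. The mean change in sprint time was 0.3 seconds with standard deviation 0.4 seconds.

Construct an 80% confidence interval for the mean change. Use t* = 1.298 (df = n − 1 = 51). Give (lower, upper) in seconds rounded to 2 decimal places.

(0.23, 0.37)

Paired design: SE = s_d/√n = 0.4/√52 = 0.0555.
t* = 1.298; margin of error = 1.298 × 0.0555 = 0.0720.
0.3 ± 0.0720 → (0.23, 0.37).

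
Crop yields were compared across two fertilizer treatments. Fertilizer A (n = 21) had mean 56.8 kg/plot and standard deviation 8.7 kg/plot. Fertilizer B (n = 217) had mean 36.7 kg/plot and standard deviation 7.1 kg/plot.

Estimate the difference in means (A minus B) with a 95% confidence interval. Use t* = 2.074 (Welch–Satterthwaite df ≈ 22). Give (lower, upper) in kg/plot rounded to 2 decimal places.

(16.04, 24.16)

Standard errors of each mean: 8.7/√21 = 1.8985 and 7.1/√217 = 0.4820.
SE(x̄₁ − x̄₂) = √(1.8985² + 0.4820²) = 1.9587 for independent samples with unequal variances.
With t* = 2.074, the margin is 2.074 × 1.9587 = 4.0623.
x̄₁ − x̄₂ = 56.8 − 36.7 = 20.1000; the interval is 20.1000 ± 4.0623 = (16.04, 24.16).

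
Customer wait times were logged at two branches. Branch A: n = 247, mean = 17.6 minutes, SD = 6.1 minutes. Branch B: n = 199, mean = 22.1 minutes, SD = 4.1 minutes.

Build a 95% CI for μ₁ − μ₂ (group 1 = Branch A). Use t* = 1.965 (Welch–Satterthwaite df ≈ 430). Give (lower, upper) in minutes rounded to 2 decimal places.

Per-group SEs: s₁/√n₁ = 6.1/√247 = 0.3881, s₂/√n₂ = 4.1/√199 = 0.2906.
Unpooled SE of the difference: √(0.15062161 + 0.08444836) = 0.4848.
Margin of error = t* · SE = 1.965 × 0.4848 = 0.9526.
x̄₁ − x̄₂ = 17.6 − 22.1 = -4.5000.
CI: -4.5000 ± 0.9526 = (-5.45, -3.55).

(-5.45, -3.55)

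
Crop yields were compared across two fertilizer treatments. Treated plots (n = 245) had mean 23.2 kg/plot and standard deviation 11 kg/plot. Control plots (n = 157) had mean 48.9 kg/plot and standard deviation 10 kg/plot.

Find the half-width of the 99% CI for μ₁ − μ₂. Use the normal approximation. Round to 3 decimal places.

2.739

SE₁ = s₁/√n₁ = 11/√245 = 0.7028; SE₂ = 10/√157 = 0.7981.
Independent samples, unequal variances: SE_diff = √(SE₁² + SE₂²) = √(0.49392784 + 0.63696361) = 1.0634.
z* = 2.576, so margin of error = 2.576 × 1.0634 = 2.7393.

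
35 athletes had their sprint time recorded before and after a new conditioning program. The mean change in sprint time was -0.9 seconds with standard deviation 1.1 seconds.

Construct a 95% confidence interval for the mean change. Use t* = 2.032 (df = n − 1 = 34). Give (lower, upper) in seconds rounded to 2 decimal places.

(-1.28, -0.52)

This is a matched-pairs design, so SE = s_d/√n = 1.1/√35 = 0.1859.
Margin = 2.032 × 0.1859 = 0.3777; the interval is -0.9 ± 0.3777 = (-1.28, -0.52).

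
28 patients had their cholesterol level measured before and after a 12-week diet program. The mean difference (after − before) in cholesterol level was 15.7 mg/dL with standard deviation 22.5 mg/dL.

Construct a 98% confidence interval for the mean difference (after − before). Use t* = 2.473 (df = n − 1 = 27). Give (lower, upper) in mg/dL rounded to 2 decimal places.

(5.18, 26.22)

Paired design: SE = s_d/√n = 22.5/√28 = 4.2521.
t* = 2.473; margin of error = 2.473 × 4.2521 = 10.5154.
15.7 ± 10.5154 → (5.18, 26.22).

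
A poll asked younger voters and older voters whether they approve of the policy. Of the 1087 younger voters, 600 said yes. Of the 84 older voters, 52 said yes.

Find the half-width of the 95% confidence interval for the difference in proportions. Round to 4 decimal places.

Sample proportions: 600/1087 = 0.5520, 52/84 = 0.6190.
Each SE is √(p̂(1−p̂)/n): √(0.5520·0.4480/1087) = 0.01508 and √(0.6190·0.3810/84) = 0.05299.
SE(p̂₁ − p̂₂) = √(SE₁² + SE₂²) = √(0.0002274064 + 0.0028079401) = 0.05509, since the two samples are independent.
At 95% confidence z* = 1.960; margin = 1.960 × 0.05509 = 0.10798.

0.1080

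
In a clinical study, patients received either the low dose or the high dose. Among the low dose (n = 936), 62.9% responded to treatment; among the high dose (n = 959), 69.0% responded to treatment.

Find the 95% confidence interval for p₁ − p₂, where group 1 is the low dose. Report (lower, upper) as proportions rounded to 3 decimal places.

SE₁ = √(p̂₁(1−p̂₁)/n₁) = √(0.6290·0.3710/936) = 0.01579; SE₂ = √(0.6900·0.3100/959) = 0.01493.
Independent samples: SE of the difference = √(SE₁² + SE₂²) = √(0.0002493241 + 0.0002229049) = 0.02173.
z* for 95% confidence is 1.960, so the margin of error is 1.960 × 0.02173 = 0.04259.
Point estimate p̂₁ − p̂₂ = 0.6290 − 0.6900 = -0.0610.
-0.0610 ± 0.04259 → (-0.104, -0.018).

(-0.104, -0.018)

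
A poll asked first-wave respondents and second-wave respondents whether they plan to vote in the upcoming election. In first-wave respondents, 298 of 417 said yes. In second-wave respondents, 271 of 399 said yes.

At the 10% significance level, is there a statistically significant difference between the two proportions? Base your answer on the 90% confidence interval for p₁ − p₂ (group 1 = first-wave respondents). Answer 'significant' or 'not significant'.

not significant

Sample proportions: 298/417 = 0.7146, 271/399 = 0.6792.
Each SE is √(p̂(1−p̂)/n): √(0.7146·0.2854/417) = 0.02212 and √(0.6792·0.3208/399) = 0.02337.
SE(p̂₁ − p̂₂) = √(SE₁² + SE₂²) = √(0.0004892944 + 0.0005461569) = 0.03218, since the two samples are independent.
At 90% confidence z* = 1.645; margin = 1.645 × 0.03218 = 0.05294.
The difference is 0.7146 − 0.6792 = 0.0354, so the interval is 0.0354 ± 0.05294 = (-0.01754, 0.08834).
The interval (-0.01754, 0.08834) contains 0, so the difference is not significant.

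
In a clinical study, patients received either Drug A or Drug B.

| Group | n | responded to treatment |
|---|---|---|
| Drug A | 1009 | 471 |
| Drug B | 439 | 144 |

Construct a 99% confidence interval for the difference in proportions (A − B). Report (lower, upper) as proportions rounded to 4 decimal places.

(0.0683, 0.2093)

First, p̂₁ = 471/1009 = 0.4668; p̂₂ = 144/439 = 0.3280.
The two standard errors are √(0.4668×0.5332/1009) = 0.01571 and √(0.3280×0.6720/439) = 0.02241.
Because the samples are independent, SE_diff = √(0.01571² + 0.02241²) = 0.02737.
Using z* = 2.576 for 99%, ME = 2.576 × 0.02737 = 0.07051.
p̂₁ − p̂₂ = 0.1388; interval 0.1388 ± 0.07051 gives (0.0683, 0.2093).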